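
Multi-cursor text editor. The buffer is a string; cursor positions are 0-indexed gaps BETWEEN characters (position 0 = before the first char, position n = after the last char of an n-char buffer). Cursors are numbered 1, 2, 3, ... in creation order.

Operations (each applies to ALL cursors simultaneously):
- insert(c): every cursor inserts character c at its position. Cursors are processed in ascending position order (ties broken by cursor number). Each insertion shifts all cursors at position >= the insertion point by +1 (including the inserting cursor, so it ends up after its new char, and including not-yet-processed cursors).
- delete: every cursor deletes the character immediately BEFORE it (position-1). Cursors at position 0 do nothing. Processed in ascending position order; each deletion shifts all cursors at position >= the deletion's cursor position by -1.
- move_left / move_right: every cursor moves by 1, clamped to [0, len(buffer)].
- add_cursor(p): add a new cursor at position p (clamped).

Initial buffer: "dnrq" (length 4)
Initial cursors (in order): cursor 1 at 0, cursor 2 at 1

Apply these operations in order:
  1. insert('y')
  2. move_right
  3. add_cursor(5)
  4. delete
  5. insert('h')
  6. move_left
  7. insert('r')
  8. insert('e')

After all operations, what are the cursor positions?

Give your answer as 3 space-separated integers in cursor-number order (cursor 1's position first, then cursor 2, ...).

After op 1 (insert('y')): buffer="ydynrq" (len 6), cursors c1@1 c2@3, authorship 1.2...
After op 2 (move_right): buffer="ydynrq" (len 6), cursors c1@2 c2@4, authorship 1.2...
After op 3 (add_cursor(5)): buffer="ydynrq" (len 6), cursors c1@2 c2@4 c3@5, authorship 1.2...
After op 4 (delete): buffer="yyq" (len 3), cursors c1@1 c2@2 c3@2, authorship 12.
After op 5 (insert('h')): buffer="yhyhhq" (len 6), cursors c1@2 c2@5 c3@5, authorship 11223.
After op 6 (move_left): buffer="yhyhhq" (len 6), cursors c1@1 c2@4 c3@4, authorship 11223.
After op 7 (insert('r')): buffer="yrhyhrrhq" (len 9), cursors c1@2 c2@7 c3@7, authorship 11122233.
After op 8 (insert('e')): buffer="yrehyhrreehq" (len 12), cursors c1@3 c2@10 c3@10, authorship 11112223233.

Answer: 3 10 10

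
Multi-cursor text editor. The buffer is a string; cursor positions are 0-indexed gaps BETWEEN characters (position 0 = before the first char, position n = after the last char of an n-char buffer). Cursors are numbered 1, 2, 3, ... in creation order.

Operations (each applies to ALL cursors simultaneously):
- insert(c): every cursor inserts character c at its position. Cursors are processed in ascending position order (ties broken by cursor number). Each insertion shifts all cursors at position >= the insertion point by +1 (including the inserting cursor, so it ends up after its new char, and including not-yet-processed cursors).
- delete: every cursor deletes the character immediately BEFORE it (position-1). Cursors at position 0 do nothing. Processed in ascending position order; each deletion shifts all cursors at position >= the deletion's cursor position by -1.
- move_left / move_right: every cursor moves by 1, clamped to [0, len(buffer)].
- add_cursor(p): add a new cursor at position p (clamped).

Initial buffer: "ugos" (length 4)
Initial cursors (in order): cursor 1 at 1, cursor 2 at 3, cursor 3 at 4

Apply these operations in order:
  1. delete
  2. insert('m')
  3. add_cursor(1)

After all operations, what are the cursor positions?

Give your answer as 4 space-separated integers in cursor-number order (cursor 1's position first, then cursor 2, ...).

Answer: 1 4 4 1

Derivation:
After op 1 (delete): buffer="g" (len 1), cursors c1@0 c2@1 c3@1, authorship .
After op 2 (insert('m')): buffer="mgmm" (len 4), cursors c1@1 c2@4 c3@4, authorship 1.23
After op 3 (add_cursor(1)): buffer="mgmm" (len 4), cursors c1@1 c4@1 c2@4 c3@4, authorship 1.23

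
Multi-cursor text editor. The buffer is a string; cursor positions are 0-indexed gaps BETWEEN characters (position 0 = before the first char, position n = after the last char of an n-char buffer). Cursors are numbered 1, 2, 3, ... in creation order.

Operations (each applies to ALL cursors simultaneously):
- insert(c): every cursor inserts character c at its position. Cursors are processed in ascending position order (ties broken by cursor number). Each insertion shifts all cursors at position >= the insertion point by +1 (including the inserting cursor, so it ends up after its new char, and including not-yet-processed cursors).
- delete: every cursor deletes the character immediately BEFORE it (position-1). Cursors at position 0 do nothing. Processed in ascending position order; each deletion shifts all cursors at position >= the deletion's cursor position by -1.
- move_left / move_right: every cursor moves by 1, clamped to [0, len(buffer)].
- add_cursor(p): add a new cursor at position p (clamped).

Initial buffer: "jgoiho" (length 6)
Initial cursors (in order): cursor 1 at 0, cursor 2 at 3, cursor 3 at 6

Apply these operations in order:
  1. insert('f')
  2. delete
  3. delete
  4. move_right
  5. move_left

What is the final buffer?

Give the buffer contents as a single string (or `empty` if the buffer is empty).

After op 1 (insert('f')): buffer="fjgofihof" (len 9), cursors c1@1 c2@5 c3@9, authorship 1...2...3
After op 2 (delete): buffer="jgoiho" (len 6), cursors c1@0 c2@3 c3@6, authorship ......
After op 3 (delete): buffer="jgih" (len 4), cursors c1@0 c2@2 c3@4, authorship ....
After op 4 (move_right): buffer="jgih" (len 4), cursors c1@1 c2@3 c3@4, authorship ....
After op 5 (move_left): buffer="jgih" (len 4), cursors c1@0 c2@2 c3@3, authorship ....

Answer: jgih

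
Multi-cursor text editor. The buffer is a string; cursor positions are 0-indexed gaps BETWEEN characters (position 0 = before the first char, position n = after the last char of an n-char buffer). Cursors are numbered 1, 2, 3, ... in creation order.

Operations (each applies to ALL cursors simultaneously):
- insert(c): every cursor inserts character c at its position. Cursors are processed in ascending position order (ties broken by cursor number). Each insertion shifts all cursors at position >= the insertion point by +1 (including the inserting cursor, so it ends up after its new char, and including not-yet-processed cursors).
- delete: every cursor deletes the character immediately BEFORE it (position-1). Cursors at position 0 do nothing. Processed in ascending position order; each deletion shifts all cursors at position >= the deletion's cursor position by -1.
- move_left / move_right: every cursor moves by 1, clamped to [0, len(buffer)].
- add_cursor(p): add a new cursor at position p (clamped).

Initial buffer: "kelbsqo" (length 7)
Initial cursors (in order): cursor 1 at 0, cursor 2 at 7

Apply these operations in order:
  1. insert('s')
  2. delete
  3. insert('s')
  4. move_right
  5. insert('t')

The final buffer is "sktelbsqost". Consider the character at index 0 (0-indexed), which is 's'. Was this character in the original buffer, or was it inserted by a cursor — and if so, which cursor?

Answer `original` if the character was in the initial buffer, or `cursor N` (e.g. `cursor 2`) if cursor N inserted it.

After op 1 (insert('s')): buffer="skelbsqos" (len 9), cursors c1@1 c2@9, authorship 1.......2
After op 2 (delete): buffer="kelbsqo" (len 7), cursors c1@0 c2@7, authorship .......
After op 3 (insert('s')): buffer="skelbsqos" (len 9), cursors c1@1 c2@9, authorship 1.......2
After op 4 (move_right): buffer="skelbsqos" (len 9), cursors c1@2 c2@9, authorship 1.......2
After op 5 (insert('t')): buffer="sktelbsqost" (len 11), cursors c1@3 c2@11, authorship 1.1......22
Authorship (.=original, N=cursor N): 1 . 1 . . . . . . 2 2
Index 0: author = 1

Answer: cursor 1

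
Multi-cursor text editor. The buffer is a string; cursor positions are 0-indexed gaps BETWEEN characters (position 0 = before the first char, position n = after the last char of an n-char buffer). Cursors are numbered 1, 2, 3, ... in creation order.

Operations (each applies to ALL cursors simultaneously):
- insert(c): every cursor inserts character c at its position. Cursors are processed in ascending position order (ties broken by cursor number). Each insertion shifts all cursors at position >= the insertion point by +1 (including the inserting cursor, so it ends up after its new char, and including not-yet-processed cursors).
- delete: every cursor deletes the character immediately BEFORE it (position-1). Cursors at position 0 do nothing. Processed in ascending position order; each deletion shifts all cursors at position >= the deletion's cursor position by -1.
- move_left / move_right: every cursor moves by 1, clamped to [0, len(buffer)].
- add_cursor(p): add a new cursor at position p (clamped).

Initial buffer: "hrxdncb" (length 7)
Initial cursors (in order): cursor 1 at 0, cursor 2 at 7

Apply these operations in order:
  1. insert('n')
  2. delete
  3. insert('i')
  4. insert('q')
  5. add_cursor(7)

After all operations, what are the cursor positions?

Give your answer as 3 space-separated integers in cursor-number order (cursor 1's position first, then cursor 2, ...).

Answer: 2 11 7

Derivation:
After op 1 (insert('n')): buffer="nhrxdncbn" (len 9), cursors c1@1 c2@9, authorship 1.......2
After op 2 (delete): buffer="hrxdncb" (len 7), cursors c1@0 c2@7, authorship .......
After op 3 (insert('i')): buffer="ihrxdncbi" (len 9), cursors c1@1 c2@9, authorship 1.......2
After op 4 (insert('q')): buffer="iqhrxdncbiq" (len 11), cursors c1@2 c2@11, authorship 11.......22
After op 5 (add_cursor(7)): buffer="iqhrxdncbiq" (len 11), cursors c1@2 c3@7 c2@11, authorship 11.......22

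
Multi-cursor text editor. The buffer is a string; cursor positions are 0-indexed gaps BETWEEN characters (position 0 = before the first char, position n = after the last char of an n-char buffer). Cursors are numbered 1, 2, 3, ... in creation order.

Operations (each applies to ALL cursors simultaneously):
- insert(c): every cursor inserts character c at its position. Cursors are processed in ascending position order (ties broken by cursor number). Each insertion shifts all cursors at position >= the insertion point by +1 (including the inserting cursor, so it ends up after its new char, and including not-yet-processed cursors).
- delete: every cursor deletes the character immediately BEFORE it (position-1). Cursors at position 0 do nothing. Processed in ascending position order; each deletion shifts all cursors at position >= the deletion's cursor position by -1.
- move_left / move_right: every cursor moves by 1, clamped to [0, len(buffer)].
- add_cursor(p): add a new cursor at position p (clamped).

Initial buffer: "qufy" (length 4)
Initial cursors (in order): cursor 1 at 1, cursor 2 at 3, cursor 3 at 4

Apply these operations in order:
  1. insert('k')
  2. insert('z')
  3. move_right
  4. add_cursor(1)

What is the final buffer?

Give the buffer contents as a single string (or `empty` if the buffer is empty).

After op 1 (insert('k')): buffer="qkufkyk" (len 7), cursors c1@2 c2@5 c3@7, authorship .1..2.3
After op 2 (insert('z')): buffer="qkzufkzykz" (len 10), cursors c1@3 c2@7 c3@10, authorship .11..22.33
After op 3 (move_right): buffer="qkzufkzykz" (len 10), cursors c1@4 c2@8 c3@10, authorship .11..22.33
After op 4 (add_cursor(1)): buffer="qkzufkzykz" (len 10), cursors c4@1 c1@4 c2@8 c3@10, authorship .11..22.33

Answer: qkzufkzykz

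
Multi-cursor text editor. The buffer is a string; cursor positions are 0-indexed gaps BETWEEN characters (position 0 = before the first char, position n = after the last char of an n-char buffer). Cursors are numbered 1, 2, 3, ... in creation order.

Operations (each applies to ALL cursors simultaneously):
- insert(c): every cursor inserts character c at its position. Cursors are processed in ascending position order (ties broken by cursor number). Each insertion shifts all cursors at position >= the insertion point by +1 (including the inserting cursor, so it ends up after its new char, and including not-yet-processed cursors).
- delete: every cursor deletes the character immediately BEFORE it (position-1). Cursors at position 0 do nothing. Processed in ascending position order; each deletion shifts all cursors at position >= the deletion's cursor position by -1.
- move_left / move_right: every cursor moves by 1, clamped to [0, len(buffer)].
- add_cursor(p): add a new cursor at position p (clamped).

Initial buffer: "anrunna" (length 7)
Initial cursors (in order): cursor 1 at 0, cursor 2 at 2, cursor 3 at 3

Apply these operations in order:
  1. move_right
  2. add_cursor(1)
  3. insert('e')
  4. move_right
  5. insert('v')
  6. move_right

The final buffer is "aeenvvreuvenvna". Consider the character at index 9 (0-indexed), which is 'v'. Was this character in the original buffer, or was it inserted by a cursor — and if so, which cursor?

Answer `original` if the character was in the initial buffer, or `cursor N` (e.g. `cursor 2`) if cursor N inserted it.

After op 1 (move_right): buffer="anrunna" (len 7), cursors c1@1 c2@3 c3@4, authorship .......
After op 2 (add_cursor(1)): buffer="anrunna" (len 7), cursors c1@1 c4@1 c2@3 c3@4, authorship .......
After op 3 (insert('e')): buffer="aeenreuenna" (len 11), cursors c1@3 c4@3 c2@6 c3@8, authorship .14..2.3...
After op 4 (move_right): buffer="aeenreuenna" (len 11), cursors c1@4 c4@4 c2@7 c3@9, authorship .14..2.3...
After op 5 (insert('v')): buffer="aeenvvreuvenvna" (len 15), cursors c1@6 c4@6 c2@10 c3@13, authorship .14.14.2.23.3..
After op 6 (move_right): buffer="aeenvvreuvenvna" (len 15), cursors c1@7 c4@7 c2@11 c3@14, authorship .14.14.2.23.3..
Authorship (.=original, N=cursor N): . 1 4 . 1 4 . 2 . 2 3 . 3 . .
Index 9: author = 2

Answer: cursor 2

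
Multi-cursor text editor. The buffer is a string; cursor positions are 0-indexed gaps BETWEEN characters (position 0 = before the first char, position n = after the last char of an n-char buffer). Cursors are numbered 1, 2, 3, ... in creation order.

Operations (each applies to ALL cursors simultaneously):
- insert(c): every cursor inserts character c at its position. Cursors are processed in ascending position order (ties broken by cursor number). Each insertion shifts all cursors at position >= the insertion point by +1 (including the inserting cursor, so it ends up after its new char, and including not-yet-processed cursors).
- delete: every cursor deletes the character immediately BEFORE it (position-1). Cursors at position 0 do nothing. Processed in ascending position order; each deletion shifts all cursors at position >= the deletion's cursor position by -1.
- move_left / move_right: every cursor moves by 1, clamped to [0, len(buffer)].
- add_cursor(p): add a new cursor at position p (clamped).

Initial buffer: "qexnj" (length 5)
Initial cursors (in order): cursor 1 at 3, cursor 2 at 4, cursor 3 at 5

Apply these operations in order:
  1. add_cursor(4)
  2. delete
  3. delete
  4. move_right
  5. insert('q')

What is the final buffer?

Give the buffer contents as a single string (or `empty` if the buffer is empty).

Answer: qqqq

Derivation:
After op 1 (add_cursor(4)): buffer="qexnj" (len 5), cursors c1@3 c2@4 c4@4 c3@5, authorship .....
After op 2 (delete): buffer="q" (len 1), cursors c1@1 c2@1 c3@1 c4@1, authorship .
After op 3 (delete): buffer="" (len 0), cursors c1@0 c2@0 c3@0 c4@0, authorship 
After op 4 (move_right): buffer="" (len 0), cursors c1@0 c2@0 c3@0 c4@0, authorship 
After op 5 (insert('q')): buffer="qqqq" (len 4), cursors c1@4 c2@4 c3@4 c4@4, authorship 1234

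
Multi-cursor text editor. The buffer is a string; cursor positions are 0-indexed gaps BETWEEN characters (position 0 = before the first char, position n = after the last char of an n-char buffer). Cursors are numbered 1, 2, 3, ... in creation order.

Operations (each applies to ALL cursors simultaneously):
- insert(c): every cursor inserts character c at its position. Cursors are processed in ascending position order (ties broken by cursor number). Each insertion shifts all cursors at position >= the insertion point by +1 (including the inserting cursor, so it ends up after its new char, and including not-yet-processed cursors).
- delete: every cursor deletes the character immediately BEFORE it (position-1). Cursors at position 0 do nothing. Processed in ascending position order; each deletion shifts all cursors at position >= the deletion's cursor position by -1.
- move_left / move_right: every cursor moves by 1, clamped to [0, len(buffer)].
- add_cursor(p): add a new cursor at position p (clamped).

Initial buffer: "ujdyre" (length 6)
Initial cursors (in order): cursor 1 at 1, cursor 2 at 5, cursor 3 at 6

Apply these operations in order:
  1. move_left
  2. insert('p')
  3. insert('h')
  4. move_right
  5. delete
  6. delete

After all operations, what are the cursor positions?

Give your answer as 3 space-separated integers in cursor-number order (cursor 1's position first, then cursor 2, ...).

Answer: 1 5 6

Derivation:
After op 1 (move_left): buffer="ujdyre" (len 6), cursors c1@0 c2@4 c3@5, authorship ......
After op 2 (insert('p')): buffer="pujdyprpe" (len 9), cursors c1@1 c2@6 c3@8, authorship 1....2.3.
After op 3 (insert('h')): buffer="phujdyphrphe" (len 12), cursors c1@2 c2@8 c3@11, authorship 11....22.33.
After op 4 (move_right): buffer="phujdyphrphe" (len 12), cursors c1@3 c2@9 c3@12, authorship 11....22.33.
After op 5 (delete): buffer="phjdyphph" (len 9), cursors c1@2 c2@7 c3@9, authorship 11...2233
After op 6 (delete): buffer="pjdypp" (len 6), cursors c1@1 c2@5 c3@6, authorship 1...23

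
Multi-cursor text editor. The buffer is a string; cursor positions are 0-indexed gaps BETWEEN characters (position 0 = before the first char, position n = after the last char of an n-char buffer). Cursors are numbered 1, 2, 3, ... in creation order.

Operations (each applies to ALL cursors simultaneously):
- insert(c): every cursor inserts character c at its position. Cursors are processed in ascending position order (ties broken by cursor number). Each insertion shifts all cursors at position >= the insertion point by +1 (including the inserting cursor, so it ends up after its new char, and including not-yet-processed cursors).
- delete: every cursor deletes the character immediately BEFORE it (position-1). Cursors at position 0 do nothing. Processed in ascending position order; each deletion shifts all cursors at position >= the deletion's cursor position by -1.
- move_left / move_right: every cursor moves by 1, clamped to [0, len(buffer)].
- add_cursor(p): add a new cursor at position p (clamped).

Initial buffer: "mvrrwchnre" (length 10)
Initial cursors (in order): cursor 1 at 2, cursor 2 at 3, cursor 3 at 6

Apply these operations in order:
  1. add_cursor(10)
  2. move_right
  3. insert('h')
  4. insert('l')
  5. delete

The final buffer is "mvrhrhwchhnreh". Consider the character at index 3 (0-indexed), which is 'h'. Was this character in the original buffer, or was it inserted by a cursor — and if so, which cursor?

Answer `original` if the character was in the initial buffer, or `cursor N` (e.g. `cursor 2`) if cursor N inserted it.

After op 1 (add_cursor(10)): buffer="mvrrwchnre" (len 10), cursors c1@2 c2@3 c3@6 c4@10, authorship ..........
After op 2 (move_right): buffer="mvrrwchnre" (len 10), cursors c1@3 c2@4 c3@7 c4@10, authorship ..........
After op 3 (insert('h')): buffer="mvrhrhwchhnreh" (len 14), cursors c1@4 c2@6 c3@10 c4@14, authorship ...1.2...3...4
After op 4 (insert('l')): buffer="mvrhlrhlwchhlnrehl" (len 18), cursors c1@5 c2@8 c3@13 c4@18, authorship ...11.22...33...44
After op 5 (delete): buffer="mvrhrhwchhnreh" (len 14), cursors c1@4 c2@6 c3@10 c4@14, authorship ...1.2...3...4
Authorship (.=original, N=cursor N): . . . 1 . 2 . . . 3 . . . 4
Index 3: author = 1

Answer: cursor 1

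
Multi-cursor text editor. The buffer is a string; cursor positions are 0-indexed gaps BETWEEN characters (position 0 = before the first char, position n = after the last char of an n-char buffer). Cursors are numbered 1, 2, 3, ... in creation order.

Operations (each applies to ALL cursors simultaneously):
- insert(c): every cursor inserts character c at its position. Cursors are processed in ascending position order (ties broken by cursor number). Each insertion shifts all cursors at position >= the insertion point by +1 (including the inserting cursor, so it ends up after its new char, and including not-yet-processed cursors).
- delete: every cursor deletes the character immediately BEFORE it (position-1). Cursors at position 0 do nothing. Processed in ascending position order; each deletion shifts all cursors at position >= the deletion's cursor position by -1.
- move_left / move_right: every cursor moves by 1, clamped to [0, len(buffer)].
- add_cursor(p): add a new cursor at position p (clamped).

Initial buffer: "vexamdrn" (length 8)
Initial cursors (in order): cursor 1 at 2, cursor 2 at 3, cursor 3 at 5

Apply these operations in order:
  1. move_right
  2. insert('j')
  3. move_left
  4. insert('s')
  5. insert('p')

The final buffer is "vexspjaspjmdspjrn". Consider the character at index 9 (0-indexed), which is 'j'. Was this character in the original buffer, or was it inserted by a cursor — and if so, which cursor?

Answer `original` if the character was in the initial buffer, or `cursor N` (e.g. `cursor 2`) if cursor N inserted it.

Answer: cursor 2

Derivation:
After op 1 (move_right): buffer="vexamdrn" (len 8), cursors c1@3 c2@4 c3@6, authorship ........
After op 2 (insert('j')): buffer="vexjajmdjrn" (len 11), cursors c1@4 c2@6 c3@9, authorship ...1.2..3..
After op 3 (move_left): buffer="vexjajmdjrn" (len 11), cursors c1@3 c2@5 c3@8, authorship ...1.2..3..
After op 4 (insert('s')): buffer="vexsjasjmdsjrn" (len 14), cursors c1@4 c2@7 c3@11, authorship ...11.22..33..
After op 5 (insert('p')): buffer="vexspjaspjmdspjrn" (len 17), cursors c1@5 c2@9 c3@14, authorship ...111.222..333..
Authorship (.=original, N=cursor N): . . . 1 1 1 . 2 2 2 . . 3 3 3 . .
Index 9: author = 2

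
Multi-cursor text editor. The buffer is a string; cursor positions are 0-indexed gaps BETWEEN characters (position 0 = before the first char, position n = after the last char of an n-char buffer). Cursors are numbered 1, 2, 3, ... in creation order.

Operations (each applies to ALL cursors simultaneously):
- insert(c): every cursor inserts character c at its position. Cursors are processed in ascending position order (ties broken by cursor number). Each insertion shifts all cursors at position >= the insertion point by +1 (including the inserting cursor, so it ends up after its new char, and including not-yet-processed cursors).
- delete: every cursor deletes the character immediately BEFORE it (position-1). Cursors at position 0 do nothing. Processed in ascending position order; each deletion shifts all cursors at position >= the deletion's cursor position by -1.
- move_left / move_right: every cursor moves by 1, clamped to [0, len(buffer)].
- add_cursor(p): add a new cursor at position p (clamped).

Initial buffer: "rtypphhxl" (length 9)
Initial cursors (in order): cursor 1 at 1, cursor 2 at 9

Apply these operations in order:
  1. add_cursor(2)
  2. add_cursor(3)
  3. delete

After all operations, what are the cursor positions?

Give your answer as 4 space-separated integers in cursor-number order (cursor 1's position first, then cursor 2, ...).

Answer: 0 5 0 0

Derivation:
After op 1 (add_cursor(2)): buffer="rtypphhxl" (len 9), cursors c1@1 c3@2 c2@9, authorship .........
After op 2 (add_cursor(3)): buffer="rtypphhxl" (len 9), cursors c1@1 c3@2 c4@3 c2@9, authorship .........
After op 3 (delete): buffer="pphhx" (len 5), cursors c1@0 c3@0 c4@0 c2@5, authorship .....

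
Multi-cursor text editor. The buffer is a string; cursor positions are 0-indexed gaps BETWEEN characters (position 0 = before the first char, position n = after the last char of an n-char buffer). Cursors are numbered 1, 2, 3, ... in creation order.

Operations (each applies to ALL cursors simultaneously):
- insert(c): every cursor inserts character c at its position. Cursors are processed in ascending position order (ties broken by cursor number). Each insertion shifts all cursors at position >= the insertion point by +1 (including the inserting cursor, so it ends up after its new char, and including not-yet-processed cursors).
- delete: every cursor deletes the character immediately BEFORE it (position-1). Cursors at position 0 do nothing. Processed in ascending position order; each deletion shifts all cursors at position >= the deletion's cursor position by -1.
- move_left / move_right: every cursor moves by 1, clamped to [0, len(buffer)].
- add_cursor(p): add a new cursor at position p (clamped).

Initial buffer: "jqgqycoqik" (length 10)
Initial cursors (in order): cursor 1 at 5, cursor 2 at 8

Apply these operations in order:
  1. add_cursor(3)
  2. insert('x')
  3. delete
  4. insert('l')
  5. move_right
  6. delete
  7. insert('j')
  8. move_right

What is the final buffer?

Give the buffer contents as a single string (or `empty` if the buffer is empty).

Answer: jqgljyljoqljk

Derivation:
After op 1 (add_cursor(3)): buffer="jqgqycoqik" (len 10), cursors c3@3 c1@5 c2@8, authorship ..........
After op 2 (insert('x')): buffer="jqgxqyxcoqxik" (len 13), cursors c3@4 c1@7 c2@11, authorship ...3..1...2..
After op 3 (delete): buffer="jqgqycoqik" (len 10), cursors c3@3 c1@5 c2@8, authorship ..........
After op 4 (insert('l')): buffer="jqglqylcoqlik" (len 13), cursors c3@4 c1@7 c2@11, authorship ...3..1...2..
After op 5 (move_right): buffer="jqglqylcoqlik" (len 13), cursors c3@5 c1@8 c2@12, authorship ...3..1...2..
After op 6 (delete): buffer="jqglyloqlk" (len 10), cursors c3@4 c1@6 c2@9, authorship ...3.1..2.
After op 7 (insert('j')): buffer="jqgljyljoqljk" (len 13), cursors c3@5 c1@8 c2@12, authorship ...33.11..22.
After op 8 (move_right): buffer="jqgljyljoqljk" (len 13), cursors c3@6 c1@9 c2@13, authorship ...33.11..22.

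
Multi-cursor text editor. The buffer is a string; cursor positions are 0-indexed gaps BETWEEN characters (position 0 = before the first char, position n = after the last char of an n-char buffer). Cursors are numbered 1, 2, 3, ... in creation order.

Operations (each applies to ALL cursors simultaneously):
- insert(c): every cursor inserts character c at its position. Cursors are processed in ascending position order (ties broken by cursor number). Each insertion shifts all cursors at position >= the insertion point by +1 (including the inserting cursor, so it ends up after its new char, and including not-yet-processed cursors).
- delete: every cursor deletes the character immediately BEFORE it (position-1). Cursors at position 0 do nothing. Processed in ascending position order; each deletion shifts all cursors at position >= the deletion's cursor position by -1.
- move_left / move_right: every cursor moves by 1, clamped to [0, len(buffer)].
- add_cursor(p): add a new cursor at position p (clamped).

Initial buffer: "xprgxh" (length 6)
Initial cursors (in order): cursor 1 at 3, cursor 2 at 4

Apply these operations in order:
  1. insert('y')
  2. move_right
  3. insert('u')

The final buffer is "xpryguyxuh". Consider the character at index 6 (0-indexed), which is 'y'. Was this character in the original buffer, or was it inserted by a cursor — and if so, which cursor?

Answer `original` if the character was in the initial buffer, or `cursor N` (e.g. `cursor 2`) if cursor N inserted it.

Answer: cursor 2

Derivation:
After op 1 (insert('y')): buffer="xprygyxh" (len 8), cursors c1@4 c2@6, authorship ...1.2..
After op 2 (move_right): buffer="xprygyxh" (len 8), cursors c1@5 c2@7, authorship ...1.2..
After op 3 (insert('u')): buffer="xpryguyxuh" (len 10), cursors c1@6 c2@9, authorship ...1.12.2.
Authorship (.=original, N=cursor N): . . . 1 . 1 2 . 2 .
Index 6: author = 2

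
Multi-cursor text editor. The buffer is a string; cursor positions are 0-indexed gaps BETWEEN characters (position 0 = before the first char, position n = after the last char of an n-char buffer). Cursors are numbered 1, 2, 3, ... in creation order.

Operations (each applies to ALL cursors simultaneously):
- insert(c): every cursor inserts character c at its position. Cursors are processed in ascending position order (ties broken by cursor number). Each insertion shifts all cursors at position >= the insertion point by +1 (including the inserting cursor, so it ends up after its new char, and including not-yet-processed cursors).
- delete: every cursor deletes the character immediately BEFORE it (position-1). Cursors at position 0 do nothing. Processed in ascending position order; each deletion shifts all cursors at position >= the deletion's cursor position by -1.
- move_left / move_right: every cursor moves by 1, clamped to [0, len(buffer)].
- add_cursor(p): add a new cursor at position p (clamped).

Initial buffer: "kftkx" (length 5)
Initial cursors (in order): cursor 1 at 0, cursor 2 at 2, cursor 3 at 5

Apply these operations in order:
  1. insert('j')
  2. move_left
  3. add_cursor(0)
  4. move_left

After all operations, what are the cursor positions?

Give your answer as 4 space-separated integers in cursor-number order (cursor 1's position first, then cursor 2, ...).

Answer: 0 2 6 0

Derivation:
After op 1 (insert('j')): buffer="jkfjtkxj" (len 8), cursors c1@1 c2@4 c3@8, authorship 1..2...3
After op 2 (move_left): buffer="jkfjtkxj" (len 8), cursors c1@0 c2@3 c3@7, authorship 1..2...3
After op 3 (add_cursor(0)): buffer="jkfjtkxj" (len 8), cursors c1@0 c4@0 c2@3 c3@7, authorship 1..2...3
After op 4 (move_left): buffer="jkfjtkxj" (len 8), cursors c1@0 c4@0 c2@2 c3@6, authorship 1..2...3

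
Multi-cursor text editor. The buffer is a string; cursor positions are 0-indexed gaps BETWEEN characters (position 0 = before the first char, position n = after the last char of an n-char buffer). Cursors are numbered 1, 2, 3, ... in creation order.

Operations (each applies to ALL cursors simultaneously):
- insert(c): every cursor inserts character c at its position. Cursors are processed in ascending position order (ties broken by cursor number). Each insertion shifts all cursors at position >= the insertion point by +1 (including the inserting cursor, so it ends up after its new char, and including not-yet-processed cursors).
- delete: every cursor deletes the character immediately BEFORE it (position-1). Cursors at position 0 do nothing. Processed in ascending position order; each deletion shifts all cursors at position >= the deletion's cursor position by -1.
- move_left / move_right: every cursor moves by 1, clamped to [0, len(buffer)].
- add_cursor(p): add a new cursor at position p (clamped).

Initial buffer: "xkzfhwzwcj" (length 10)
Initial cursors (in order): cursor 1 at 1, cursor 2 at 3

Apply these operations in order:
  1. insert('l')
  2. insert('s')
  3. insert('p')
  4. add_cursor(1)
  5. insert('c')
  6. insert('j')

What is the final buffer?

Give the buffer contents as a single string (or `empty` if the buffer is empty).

Answer: xcjlspcjkzlspcjfhwzwcj

Derivation:
After op 1 (insert('l')): buffer="xlkzlfhwzwcj" (len 12), cursors c1@2 c2@5, authorship .1..2.......
After op 2 (insert('s')): buffer="xlskzlsfhwzwcj" (len 14), cursors c1@3 c2@7, authorship .11..22.......
After op 3 (insert('p')): buffer="xlspkzlspfhwzwcj" (len 16), cursors c1@4 c2@9, authorship .111..222.......
After op 4 (add_cursor(1)): buffer="xlspkzlspfhwzwcj" (len 16), cursors c3@1 c1@4 c2@9, authorship .111..222.......
After op 5 (insert('c')): buffer="xclspckzlspcfhwzwcj" (len 19), cursors c3@2 c1@6 c2@12, authorship .31111..2222.......
After op 6 (insert('j')): buffer="xcjlspcjkzlspcjfhwzwcj" (len 22), cursors c3@3 c1@8 c2@15, authorship .3311111..22222.......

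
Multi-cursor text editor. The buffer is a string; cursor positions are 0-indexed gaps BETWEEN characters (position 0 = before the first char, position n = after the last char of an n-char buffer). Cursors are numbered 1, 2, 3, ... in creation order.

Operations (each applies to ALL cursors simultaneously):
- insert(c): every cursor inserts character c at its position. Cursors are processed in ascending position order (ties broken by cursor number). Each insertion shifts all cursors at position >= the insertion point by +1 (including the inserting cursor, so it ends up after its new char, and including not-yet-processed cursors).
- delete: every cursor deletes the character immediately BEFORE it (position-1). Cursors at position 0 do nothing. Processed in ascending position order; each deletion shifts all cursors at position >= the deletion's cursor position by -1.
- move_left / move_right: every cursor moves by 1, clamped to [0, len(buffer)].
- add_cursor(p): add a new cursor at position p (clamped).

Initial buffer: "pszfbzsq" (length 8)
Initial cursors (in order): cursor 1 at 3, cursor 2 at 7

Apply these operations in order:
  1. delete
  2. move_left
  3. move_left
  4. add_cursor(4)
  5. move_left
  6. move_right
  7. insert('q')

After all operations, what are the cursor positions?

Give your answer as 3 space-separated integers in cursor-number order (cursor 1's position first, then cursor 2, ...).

Answer: 2 5 7

Derivation:
After op 1 (delete): buffer="psfbzq" (len 6), cursors c1@2 c2@5, authorship ......
After op 2 (move_left): buffer="psfbzq" (len 6), cursors c1@1 c2@4, authorship ......
After op 3 (move_left): buffer="psfbzq" (len 6), cursors c1@0 c2@3, authorship ......
After op 4 (add_cursor(4)): buffer="psfbzq" (len 6), cursors c1@0 c2@3 c3@4, authorship ......
After op 5 (move_left): buffer="psfbzq" (len 6), cursors c1@0 c2@2 c3@3, authorship ......
After op 6 (move_right): buffer="psfbzq" (len 6), cursors c1@1 c2@3 c3@4, authorship ......
After op 7 (insert('q')): buffer="pqsfqbqzq" (len 9), cursors c1@2 c2@5 c3@7, authorship .1..2.3..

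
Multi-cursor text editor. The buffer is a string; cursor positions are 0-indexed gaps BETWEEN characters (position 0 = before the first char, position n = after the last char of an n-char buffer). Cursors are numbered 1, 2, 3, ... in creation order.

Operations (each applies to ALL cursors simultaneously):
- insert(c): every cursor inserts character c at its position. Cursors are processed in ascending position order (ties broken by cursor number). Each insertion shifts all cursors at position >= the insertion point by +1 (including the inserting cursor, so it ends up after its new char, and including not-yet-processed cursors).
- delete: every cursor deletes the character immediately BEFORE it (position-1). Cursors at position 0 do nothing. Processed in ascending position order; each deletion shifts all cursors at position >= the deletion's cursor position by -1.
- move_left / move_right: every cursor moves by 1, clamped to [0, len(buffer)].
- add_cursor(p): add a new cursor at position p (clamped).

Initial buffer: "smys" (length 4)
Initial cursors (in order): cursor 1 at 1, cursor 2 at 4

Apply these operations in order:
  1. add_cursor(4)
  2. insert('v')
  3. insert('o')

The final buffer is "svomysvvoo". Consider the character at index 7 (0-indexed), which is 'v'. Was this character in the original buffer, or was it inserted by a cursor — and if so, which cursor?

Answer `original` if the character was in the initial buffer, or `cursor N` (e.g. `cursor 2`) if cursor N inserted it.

After op 1 (add_cursor(4)): buffer="smys" (len 4), cursors c1@1 c2@4 c3@4, authorship ....
After op 2 (insert('v')): buffer="svmysvv" (len 7), cursors c1@2 c2@7 c3@7, authorship .1...23
After op 3 (insert('o')): buffer="svomysvvoo" (len 10), cursors c1@3 c2@10 c3@10, authorship .11...2323
Authorship (.=original, N=cursor N): . 1 1 . . . 2 3 2 3
Index 7: author = 3

Answer: cursor 3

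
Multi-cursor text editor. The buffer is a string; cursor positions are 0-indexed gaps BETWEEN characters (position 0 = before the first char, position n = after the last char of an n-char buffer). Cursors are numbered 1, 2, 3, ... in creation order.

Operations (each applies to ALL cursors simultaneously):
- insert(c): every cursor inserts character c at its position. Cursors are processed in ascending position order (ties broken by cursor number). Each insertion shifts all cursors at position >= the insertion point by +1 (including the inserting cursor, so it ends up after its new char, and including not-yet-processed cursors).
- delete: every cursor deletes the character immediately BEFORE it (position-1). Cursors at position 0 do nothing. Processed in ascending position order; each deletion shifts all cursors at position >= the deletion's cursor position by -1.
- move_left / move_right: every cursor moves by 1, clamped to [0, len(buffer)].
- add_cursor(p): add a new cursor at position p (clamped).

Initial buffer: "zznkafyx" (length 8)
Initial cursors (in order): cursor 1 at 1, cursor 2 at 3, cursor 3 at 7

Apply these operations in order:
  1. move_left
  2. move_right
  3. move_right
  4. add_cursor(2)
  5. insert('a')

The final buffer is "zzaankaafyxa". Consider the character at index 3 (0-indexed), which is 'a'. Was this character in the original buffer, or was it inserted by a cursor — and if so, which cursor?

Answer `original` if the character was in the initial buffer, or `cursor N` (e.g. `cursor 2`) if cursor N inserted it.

After op 1 (move_left): buffer="zznkafyx" (len 8), cursors c1@0 c2@2 c3@6, authorship ........
After op 2 (move_right): buffer="zznkafyx" (len 8), cursors c1@1 c2@3 c3@7, authorship ........
After op 3 (move_right): buffer="zznkafyx" (len 8), cursors c1@2 c2@4 c3@8, authorship ........
After op 4 (add_cursor(2)): buffer="zznkafyx" (len 8), cursors c1@2 c4@2 c2@4 c3@8, authorship ........
After op 5 (insert('a')): buffer="zzaankaafyxa" (len 12), cursors c1@4 c4@4 c2@7 c3@12, authorship ..14..2....3
Authorship (.=original, N=cursor N): . . 1 4 . . 2 . . . . 3
Index 3: author = 4

Answer: cursor 4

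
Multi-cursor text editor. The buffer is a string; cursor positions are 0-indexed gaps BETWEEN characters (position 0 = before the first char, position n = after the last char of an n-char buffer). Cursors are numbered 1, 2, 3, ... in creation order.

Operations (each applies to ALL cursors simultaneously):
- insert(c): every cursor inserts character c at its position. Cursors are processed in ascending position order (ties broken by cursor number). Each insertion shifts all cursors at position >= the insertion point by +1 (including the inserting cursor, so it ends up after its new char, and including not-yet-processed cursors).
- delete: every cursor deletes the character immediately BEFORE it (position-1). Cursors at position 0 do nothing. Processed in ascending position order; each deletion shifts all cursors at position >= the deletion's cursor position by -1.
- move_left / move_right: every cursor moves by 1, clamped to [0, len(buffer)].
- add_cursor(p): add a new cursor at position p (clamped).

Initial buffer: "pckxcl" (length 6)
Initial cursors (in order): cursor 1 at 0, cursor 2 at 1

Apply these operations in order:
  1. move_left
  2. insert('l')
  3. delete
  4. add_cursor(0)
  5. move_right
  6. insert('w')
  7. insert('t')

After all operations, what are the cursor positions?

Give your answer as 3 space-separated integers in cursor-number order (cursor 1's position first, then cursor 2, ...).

Answer: 7 7 7

Derivation:
After op 1 (move_left): buffer="pckxcl" (len 6), cursors c1@0 c2@0, authorship ......
After op 2 (insert('l')): buffer="llpckxcl" (len 8), cursors c1@2 c2@2, authorship 12......
After op 3 (delete): buffer="pckxcl" (len 6), cursors c1@0 c2@0, authorship ......
After op 4 (add_cursor(0)): buffer="pckxcl" (len 6), cursors c1@0 c2@0 c3@0, authorship ......
After op 5 (move_right): buffer="pckxcl" (len 6), cursors c1@1 c2@1 c3@1, authorship ......
After op 6 (insert('w')): buffer="pwwwckxcl" (len 9), cursors c1@4 c2@4 c3@4, authorship .123.....
After op 7 (insert('t')): buffer="pwwwtttckxcl" (len 12), cursors c1@7 c2@7 c3@7, authorship .123123.....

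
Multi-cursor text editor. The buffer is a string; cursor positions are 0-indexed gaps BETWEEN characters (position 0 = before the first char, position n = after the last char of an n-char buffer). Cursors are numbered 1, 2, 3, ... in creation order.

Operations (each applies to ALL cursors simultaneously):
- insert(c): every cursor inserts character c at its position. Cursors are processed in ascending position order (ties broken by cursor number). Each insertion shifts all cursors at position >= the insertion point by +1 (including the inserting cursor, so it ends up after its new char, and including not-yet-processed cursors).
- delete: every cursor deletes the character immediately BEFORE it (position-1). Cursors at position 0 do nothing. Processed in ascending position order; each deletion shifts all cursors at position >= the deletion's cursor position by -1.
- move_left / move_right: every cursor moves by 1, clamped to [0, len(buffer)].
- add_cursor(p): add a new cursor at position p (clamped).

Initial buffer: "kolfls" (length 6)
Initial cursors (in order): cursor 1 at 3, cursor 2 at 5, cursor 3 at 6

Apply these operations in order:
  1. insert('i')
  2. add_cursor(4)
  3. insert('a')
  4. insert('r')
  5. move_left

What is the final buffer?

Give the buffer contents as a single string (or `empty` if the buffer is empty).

After op 1 (insert('i')): buffer="koliflisi" (len 9), cursors c1@4 c2@7 c3@9, authorship ...1..2.3
After op 2 (add_cursor(4)): buffer="koliflisi" (len 9), cursors c1@4 c4@4 c2@7 c3@9, authorship ...1..2.3
After op 3 (insert('a')): buffer="koliaafliasia" (len 13), cursors c1@6 c4@6 c2@10 c3@13, authorship ...114..22.33
After op 4 (insert('r')): buffer="koliaarrfliarsiar" (len 17), cursors c1@8 c4@8 c2@13 c3@17, authorship ...11414..222.333
After op 5 (move_left): buffer="koliaarrfliarsiar" (len 17), cursors c1@7 c4@7 c2@12 c3@16, authorship ...11414..222.333

Answer: koliaarrfliarsiar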